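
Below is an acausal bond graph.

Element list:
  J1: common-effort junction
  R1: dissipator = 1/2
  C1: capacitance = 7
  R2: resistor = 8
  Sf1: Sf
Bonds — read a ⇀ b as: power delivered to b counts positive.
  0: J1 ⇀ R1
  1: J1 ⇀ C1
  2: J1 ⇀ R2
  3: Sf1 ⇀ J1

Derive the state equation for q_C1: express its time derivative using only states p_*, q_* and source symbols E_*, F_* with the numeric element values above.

dq_C1/dt = F_Sf1 - 17*q_C1/56

β3 |Sf1  (Sf1 fixes flow; stroke at Sf1)
β1 |J1  (C1: C, integral causality)
β0 |R1  (J1 effort already set via bond 1)
β2 |R2  (J1: bond 1 brought effort, rest push out)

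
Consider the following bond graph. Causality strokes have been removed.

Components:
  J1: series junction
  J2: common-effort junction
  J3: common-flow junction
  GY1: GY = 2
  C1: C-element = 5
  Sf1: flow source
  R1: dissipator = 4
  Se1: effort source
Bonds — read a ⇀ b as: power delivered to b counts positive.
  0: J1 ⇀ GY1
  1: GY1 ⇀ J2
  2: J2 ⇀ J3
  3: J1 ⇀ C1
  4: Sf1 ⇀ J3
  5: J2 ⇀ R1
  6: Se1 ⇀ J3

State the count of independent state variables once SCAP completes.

bond 4 |Sf1  (Sf1: flow source, stroke at near end)
bond 6 |J3  (Se1 fixes effort; stroke away)
bond 2 |J3  (1-jn J3 has f-setter on 4)
bond 3 |J1  (prefer integral on C1)
bond 0 |GY1  (only one flow-in slot at J1)
bond 1 |GY1  (GY GY1: same side as bond 0)
bond 5 |J2  (J2: last free bond brings effort in)

1  (C1 all integral)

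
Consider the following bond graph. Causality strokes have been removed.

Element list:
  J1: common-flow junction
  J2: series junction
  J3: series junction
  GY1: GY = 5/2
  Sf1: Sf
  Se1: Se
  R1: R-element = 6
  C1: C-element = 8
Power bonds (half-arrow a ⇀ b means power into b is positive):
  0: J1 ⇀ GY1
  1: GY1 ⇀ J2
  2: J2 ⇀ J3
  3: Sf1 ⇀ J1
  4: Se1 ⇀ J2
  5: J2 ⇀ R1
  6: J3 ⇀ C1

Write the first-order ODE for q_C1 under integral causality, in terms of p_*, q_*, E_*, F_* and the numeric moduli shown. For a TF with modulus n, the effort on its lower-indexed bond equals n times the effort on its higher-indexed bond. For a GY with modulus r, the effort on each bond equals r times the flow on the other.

#3 stroke→Sf1  (Sf1 fixes flow; stroke at Sf1)
#4 stroke→J2  (Se1 fixes effort; stroke away)
#0 stroke→J1  (J1: bond 3 brought flow, rest push out)
#1 stroke→J2  (GY1: gyrator matches bond 0)
#6 stroke→J3  (C1: C, integral causality)
#2 stroke→J2  (J3: last free bond brings flow in)
#5 stroke→R1  (closing 1-jn rule on J2)

dq_C1/dt = E_Se1/6 + 5*F_Sf1/12 - q_C1/48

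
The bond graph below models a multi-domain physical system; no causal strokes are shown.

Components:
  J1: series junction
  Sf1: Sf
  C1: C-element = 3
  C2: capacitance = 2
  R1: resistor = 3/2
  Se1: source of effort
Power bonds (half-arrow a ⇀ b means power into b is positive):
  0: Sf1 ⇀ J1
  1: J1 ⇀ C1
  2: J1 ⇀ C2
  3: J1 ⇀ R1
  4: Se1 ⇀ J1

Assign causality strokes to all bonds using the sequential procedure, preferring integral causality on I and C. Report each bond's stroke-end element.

β0 |Sf1  (Sf1 (Sf) sets flow on bond)
β4 |J1  (Se1 (Se) sets effort on bond)
β1 |J1  (common-f at J1 fixed by 0)
β2 |J1  (J1 flow already set via bond 0)
β3 |J1  (J1 flow already set via bond 0)

#0 |Sf1
#1 |J1
#2 |J1
#3 |J1
#4 |J1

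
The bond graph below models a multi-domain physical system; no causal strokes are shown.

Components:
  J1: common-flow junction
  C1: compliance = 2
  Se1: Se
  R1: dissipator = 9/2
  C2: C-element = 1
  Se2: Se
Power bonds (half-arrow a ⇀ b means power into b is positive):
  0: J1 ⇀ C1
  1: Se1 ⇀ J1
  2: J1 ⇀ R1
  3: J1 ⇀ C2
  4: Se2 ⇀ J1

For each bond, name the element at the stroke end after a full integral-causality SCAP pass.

β1 |J1  (Se1 fixes effort; stroke away)
β4 |J1  (source Se2 imposes e)
β0 |J1  (prefer integral on C1)
β3 |J1  (prefer integral on C2)
β2 |R1  (J1: last free bond brings flow in)

bond 0 |J1
bond 1 |J1
bond 2 |R1
bond 3 |J1
bond 4 |J1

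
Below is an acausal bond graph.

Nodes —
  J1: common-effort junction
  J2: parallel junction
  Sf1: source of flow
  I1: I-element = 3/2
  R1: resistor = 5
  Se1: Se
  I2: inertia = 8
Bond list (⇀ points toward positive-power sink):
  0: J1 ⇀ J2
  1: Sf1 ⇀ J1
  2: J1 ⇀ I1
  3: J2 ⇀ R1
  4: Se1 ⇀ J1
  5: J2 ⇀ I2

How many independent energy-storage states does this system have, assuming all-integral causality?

bond 1 stroke at Sf1  (Sf1: flow source, stroke at near end)
bond 4 stroke at J1  (Se1 fixes effort; stroke away)
bond 0 stroke at J2  (0-jn J1 has e-setter on 4)
bond 2 stroke at I1  (0-jn J1 has e-setter on 4)
bond 3 stroke at R1  (J2: bond 0 brought effort, rest push out)
bond 5 stroke at I2  (J2: bond 0 brought effort, rest push out)

2  (I1, I2 all integral)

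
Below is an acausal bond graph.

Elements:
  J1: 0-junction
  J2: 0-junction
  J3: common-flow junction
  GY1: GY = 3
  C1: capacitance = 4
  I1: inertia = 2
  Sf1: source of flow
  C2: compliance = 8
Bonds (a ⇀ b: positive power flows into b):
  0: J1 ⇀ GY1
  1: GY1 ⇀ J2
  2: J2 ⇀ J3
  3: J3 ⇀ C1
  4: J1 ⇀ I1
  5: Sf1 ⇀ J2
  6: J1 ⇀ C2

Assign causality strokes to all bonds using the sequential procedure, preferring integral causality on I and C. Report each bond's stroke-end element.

β5 |Sf1  (source Sf1 imposes f)
β3 |J3  (C1 outputs effort q/C1)
β2 |J2  (closing 1-jn rule on J3)
β1 |GY1  (common-e at J2 fixed by 2)
β0 |GY1  (through GY1, causality inverts; strokes same side of GY1)
β4 |I1  (I1 outputs flow p/I1)
β6 |J1  (only one effort-in slot at J1)

β0 stroke at GY1
β1 stroke at GY1
β2 stroke at J2
β3 stroke at J3
β4 stroke at I1
β5 stroke at Sf1
β6 stroke at J1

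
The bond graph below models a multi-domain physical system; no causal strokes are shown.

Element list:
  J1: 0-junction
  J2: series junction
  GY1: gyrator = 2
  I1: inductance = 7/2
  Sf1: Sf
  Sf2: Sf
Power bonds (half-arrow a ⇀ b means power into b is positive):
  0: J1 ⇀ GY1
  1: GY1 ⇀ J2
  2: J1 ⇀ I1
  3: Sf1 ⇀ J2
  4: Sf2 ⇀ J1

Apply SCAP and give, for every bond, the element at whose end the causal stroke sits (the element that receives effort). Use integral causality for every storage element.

b0 →J1
b1 →J2
b2 →I1
b3 →Sf1
b4 →Sf2

bond 3 →Sf1  (Sf1 (Sf) sets flow on bond)
bond 4 →Sf2  (Sf2: flow source, stroke at near end)
bond 1 →J2  (J2 flow already set via bond 3)
bond 0 →J1  (GY1 both-in/both-out from 1)
bond 2 →I1  (0-jn J1 has e-setter on 0)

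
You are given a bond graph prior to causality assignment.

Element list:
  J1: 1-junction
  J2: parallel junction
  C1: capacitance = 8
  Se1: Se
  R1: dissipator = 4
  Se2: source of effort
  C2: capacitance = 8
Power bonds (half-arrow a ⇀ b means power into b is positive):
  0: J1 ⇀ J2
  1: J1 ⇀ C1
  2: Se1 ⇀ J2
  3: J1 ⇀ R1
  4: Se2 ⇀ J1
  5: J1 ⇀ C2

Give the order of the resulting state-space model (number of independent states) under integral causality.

#2 stroke→J2  (source Se1 imposes e)
#4 stroke→J1  (Se2 fixes effort; stroke away)
#0 stroke→J1  (J2 effort already set via bond 2)
#1 stroke→J1  (C1 integral (e out))
#5 stroke→J1  (C2: C, integral causality)
#3 stroke→R1  (J1 needs exactly one f-in)

2  (C1, C2 all integral)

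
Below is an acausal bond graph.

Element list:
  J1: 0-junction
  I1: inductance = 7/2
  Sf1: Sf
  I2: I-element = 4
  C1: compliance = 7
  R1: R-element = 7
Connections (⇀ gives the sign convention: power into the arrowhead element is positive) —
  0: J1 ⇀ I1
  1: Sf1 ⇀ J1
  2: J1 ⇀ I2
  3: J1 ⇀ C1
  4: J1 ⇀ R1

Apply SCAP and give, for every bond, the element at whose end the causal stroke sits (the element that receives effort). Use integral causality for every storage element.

bond 1 →Sf1  (source Sf1 imposes f)
bond 0 →I1  (I1 integral (f out))
bond 2 →I2  (I2: I, integral causality)
bond 3 →J1  (C1: C, integral causality)
bond 4 →R1  (J1: bond 3 brought effort, rest push out)

b0 →I1
b1 →Sf1
b2 →I2
b3 →J1
b4 →R1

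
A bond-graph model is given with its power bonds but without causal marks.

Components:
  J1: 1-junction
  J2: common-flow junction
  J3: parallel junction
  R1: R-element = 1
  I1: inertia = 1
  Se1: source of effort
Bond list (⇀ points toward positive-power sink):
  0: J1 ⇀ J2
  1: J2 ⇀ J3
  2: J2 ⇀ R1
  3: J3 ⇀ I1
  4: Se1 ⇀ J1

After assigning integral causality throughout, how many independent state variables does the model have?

β4 |J1  (Se1 fixes effort; stroke away)
β0 |J2  (J1: last free bond brings flow in)
β3 |I1  (I1 outputs flow p/I1)
β1 |J3  (closing 0-jn rule on J3)
β2 |J2  (J2: bond 1 brought flow, rest push out)

1  (I1 all integral)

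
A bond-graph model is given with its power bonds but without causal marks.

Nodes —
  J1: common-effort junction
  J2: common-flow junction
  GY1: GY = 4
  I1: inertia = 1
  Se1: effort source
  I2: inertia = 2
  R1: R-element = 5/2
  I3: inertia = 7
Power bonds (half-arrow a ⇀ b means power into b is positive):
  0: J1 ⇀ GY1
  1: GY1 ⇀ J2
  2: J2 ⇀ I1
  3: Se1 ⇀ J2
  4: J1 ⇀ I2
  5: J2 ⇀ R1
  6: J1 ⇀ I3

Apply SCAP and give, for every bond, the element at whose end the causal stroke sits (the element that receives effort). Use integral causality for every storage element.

bond 3 |J2  (Se1 (Se) sets effort on bond)
bond 2 |I1  (I1: I, integral causality)
bond 1 |J2  (1-jn J2 has f-setter on 2)
bond 5 |J2  (J2 flow already set via bond 2)
bond 0 |J1  (GY1 both-in/both-out from 1)
bond 4 |I2  (0-jn J1 has e-setter on 0)
bond 6 |I3  (J1 effort already set via bond 0)

b0 |J1
b1 |J2
b2 |I1
b3 |J2
b4 |I2
b5 |J2
b6 |I3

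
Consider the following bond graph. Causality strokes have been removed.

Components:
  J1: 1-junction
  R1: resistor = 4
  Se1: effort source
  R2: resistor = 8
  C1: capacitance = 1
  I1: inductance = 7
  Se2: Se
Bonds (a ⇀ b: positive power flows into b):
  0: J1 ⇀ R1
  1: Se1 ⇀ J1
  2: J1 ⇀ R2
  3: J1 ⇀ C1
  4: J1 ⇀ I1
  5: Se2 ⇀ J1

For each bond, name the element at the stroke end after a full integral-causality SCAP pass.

b0 stroke→J1
b1 stroke→J1
b2 stroke→J1
b3 stroke→J1
b4 stroke→I1
b5 stroke→J1

β1 stroke→J1  (Se1 fixes effort; stroke away)
β5 stroke→J1  (Se2 fixes effort; stroke away)
β3 stroke→J1  (C1 integral (e out))
β4 stroke→I1  (I1: I, integral causality)
β0 stroke→J1  (common-f at J1 fixed by 4)
β2 stroke→J1  (1-jn J1 has f-setter on 4)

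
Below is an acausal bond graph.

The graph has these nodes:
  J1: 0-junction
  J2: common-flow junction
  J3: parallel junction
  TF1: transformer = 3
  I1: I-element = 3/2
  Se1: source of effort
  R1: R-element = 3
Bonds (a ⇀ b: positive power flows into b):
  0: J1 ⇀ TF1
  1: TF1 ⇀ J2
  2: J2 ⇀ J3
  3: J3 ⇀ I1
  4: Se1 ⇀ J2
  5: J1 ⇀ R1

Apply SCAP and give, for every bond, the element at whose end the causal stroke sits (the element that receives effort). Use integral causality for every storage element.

#0 stroke at TF1
#1 stroke at J2
#2 stroke at J3
#3 stroke at I1
#4 stroke at J2
#5 stroke at J1

#4 |J2  (Se1 fixes effort; stroke away)
#3 |I1  (I1 integral (f out))
#2 |J3  (only one effort-in slot at J3)
#1 |J2  (1-jn J2 has f-setter on 2)
#0 |TF1  (TF1: transformer flips bond 1)
#5 |J1  (only one effort-in slot at J1)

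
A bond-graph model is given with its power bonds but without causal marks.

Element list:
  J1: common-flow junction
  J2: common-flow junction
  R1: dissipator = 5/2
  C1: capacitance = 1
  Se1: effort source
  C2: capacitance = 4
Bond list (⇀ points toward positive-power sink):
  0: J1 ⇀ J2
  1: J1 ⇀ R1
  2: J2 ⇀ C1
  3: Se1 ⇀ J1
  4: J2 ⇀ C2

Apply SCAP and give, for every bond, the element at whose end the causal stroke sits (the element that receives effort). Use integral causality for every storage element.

bond 3 stroke→J1  (Se1 (Se) sets effort on bond)
bond 2 stroke→J2  (C1: C, integral causality)
bond 4 stroke→J2  (C2: C, integral causality)
bond 0 stroke→J1  (closing 1-jn rule on J2)
bond 1 stroke→R1  (only one flow-in slot at J1)

β0 stroke→J1
β1 stroke→R1
β2 stroke→J2
β3 stroke→J1
β4 stroke→J2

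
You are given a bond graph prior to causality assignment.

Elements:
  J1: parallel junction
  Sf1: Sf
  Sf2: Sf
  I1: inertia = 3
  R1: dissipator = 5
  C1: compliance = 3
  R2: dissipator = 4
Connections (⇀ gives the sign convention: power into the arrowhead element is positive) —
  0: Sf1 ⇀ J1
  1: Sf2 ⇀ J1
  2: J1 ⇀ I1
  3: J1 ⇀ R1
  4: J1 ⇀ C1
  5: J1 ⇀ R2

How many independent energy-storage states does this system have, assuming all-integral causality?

b0 |Sf1  (Sf1: flow source, stroke at near end)
b1 |Sf2  (Sf2: flow source, stroke at near end)
b2 |I1  (I1: I, integral causality)
b4 |J1  (C1 outputs effort q/C1)
b3 |R1  (common-e at J1 fixed by 4)
b5 |R2  (0-jn J1 has e-setter on 4)

2  (C1, I1 all integral)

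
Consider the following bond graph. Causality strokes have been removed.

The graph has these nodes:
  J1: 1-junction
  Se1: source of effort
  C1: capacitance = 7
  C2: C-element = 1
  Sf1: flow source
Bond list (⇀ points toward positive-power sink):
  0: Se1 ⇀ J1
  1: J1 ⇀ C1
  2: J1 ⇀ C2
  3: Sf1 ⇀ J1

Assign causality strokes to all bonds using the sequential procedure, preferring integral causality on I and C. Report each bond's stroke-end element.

β0 stroke→J1
β1 stroke→J1
β2 stroke→J1
β3 stroke→Sf1

bond 0 stroke at J1  (Se1 (Se) sets effort on bond)
bond 3 stroke at Sf1  (Sf1: flow source, stroke at near end)
bond 1 stroke at J1  (1-jn J1 has f-setter on 3)
bond 2 stroke at J1  (common-f at J1 fixed by 3)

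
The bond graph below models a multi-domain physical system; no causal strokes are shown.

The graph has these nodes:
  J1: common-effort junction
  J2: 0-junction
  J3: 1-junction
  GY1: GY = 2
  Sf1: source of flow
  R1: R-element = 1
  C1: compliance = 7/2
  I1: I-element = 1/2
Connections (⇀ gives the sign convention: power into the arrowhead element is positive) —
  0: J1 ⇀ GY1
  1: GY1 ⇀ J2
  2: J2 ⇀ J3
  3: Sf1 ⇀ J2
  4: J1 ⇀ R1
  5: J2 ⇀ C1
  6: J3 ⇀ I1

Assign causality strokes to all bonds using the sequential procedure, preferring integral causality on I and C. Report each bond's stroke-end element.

β3 stroke at Sf1  (Sf1 (Sf) sets flow on bond)
β5 stroke at J2  (C1 outputs effort q/C1)
β1 stroke at GY1  (common-e at J2 fixed by 5)
β2 stroke at J3  (common-e at J2 fixed by 5)
β6 stroke at I1  (only one flow-in slot at J3)
β0 stroke at GY1  (GY1 both-in/both-out from 1)
β4 stroke at J1  (only one effort-in slot at J1)

bond 0 stroke→GY1
bond 1 stroke→GY1
bond 2 stroke→J3
bond 3 stroke→Sf1
bond 4 stroke→J1
bond 5 stroke→J2
bond 6 stroke→I1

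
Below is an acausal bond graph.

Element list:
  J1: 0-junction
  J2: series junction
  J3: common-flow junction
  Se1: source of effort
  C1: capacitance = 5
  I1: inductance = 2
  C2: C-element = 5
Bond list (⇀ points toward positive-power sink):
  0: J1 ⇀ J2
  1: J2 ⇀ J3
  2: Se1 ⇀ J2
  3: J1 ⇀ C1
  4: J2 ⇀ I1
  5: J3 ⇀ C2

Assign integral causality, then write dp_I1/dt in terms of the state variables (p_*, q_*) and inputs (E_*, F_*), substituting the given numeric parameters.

β2 →J2  (Se1: effort source, stroke at far end)
β3 →J1  (prefer integral on C1)
β0 →J2  (common-e at J1 fixed by 3)
β4 →I1  (I1: I, integral causality)
β1 →J2  (J2 flow already set via bond 4)
β5 →J3  (1-jn J3 has f-setter on 1)

dp_I1/dt = E_Se1 + q_C1/5 - q_C2/5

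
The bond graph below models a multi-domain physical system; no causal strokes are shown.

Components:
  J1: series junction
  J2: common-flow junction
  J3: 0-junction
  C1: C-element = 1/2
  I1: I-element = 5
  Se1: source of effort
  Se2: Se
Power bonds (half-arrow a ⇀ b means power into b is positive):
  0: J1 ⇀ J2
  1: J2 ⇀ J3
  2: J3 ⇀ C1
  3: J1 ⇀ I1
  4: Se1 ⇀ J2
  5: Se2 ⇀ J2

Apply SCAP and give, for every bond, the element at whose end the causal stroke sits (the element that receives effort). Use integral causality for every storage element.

#0 →J1
#1 →J2
#2 →J3
#3 →I1
#4 →J2
#5 →J2

b4 stroke→J2  (Se1 fixes effort; stroke away)
b5 stroke→J2  (Se2 fixes effort; stroke away)
b2 stroke→J3  (C1: C, integral causality)
b1 stroke→J2  (0-jn J3 has e-setter on 2)
b0 stroke→J1  (J2: last free bond brings flow in)
b3 stroke→I1  (J1 needs exactly one f-in)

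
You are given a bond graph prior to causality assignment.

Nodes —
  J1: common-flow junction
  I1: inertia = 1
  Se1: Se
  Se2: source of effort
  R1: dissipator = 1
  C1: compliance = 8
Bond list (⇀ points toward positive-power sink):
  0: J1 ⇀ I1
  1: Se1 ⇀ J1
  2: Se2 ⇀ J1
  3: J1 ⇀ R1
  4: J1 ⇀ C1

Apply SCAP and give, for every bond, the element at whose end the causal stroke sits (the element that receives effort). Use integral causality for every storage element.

bond 1 stroke at J1  (Se1 (Se) sets effort on bond)
bond 2 stroke at J1  (Se2 (Se) sets effort on bond)
bond 0 stroke at I1  (I1: I, integral causality)
bond 3 stroke at J1  (1-jn J1 has f-setter on 0)
bond 4 stroke at J1  (common-f at J1 fixed by 0)

β0 stroke→I1
β1 stroke→J1
β2 stroke→J1
β3 stroke→J1
β4 stroke→J1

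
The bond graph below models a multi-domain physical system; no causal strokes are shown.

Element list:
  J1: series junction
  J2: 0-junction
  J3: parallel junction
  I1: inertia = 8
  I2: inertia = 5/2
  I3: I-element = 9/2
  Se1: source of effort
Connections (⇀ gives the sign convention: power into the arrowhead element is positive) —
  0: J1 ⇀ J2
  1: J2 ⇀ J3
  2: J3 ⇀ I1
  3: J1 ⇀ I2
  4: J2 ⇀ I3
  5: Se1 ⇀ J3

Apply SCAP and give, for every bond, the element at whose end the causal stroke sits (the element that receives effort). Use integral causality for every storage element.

β0 |J1
β1 |J2
β2 |I1
β3 |I2
β4 |I3
β5 |J3

bond 5 |J3  (Se1 fixes effort; stroke away)
bond 1 |J2  (J3 effort already set via bond 5)
bond 2 |I1  (J3 effort already set via bond 5)
bond 0 |J1  (0-jn J2 has e-setter on 1)
bond 4 |I3  (J2 effort already set via bond 1)
bond 3 |I2  (J1 needs exactly one f-in)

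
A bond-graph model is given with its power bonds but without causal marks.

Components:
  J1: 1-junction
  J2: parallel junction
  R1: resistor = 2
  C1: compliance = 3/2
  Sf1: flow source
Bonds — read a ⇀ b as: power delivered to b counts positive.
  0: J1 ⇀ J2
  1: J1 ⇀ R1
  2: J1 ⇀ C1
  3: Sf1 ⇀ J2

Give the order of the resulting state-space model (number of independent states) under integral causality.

1  (C1 all integral)

β3 |Sf1  (source Sf1 imposes f)
β0 |J2  (J2 needs exactly one e-in)
β1 |J1  (1-jn J1 has f-setter on 0)
β2 |J1  (1-jn J1 has f-setter on 0)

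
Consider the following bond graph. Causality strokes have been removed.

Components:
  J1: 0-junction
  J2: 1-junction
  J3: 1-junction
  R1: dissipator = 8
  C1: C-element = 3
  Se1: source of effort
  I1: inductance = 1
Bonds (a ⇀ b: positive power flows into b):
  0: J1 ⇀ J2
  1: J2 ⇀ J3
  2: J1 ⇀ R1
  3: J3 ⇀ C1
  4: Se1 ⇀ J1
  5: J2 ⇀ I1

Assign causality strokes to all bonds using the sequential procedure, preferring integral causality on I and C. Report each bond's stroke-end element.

β4 stroke→J1  (Se1: effort source, stroke at far end)
β0 stroke→J2  (J1 effort already set via bond 4)
β2 stroke→R1  (J1 effort already set via bond 4)
β3 stroke→J3  (prefer integral on C1)
β1 stroke→J2  (closing 1-jn rule on J3)
β5 stroke→I1  (closing 1-jn rule on J2)

β0 |J2
β1 |J2
β2 |R1
β3 |J3
β4 |J1
β5 |I1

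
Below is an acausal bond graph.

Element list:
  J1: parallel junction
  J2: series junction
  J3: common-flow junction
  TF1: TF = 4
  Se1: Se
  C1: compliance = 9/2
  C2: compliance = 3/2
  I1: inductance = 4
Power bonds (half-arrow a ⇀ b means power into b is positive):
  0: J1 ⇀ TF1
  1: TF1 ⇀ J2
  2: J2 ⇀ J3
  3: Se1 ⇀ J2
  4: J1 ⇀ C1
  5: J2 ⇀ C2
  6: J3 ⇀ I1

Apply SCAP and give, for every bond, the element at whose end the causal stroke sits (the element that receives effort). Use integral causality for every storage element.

#0 stroke at TF1
#1 stroke at J2
#2 stroke at J3
#3 stroke at J2
#4 stroke at J1
#5 stroke at J2
#6 stroke at I1

bond 3 stroke→J2  (Se1 fixes effort; stroke away)
bond 4 stroke→J1  (C1 integral (e out))
bond 0 stroke→TF1  (common-e at J1 fixed by 4)
bond 1 stroke→J2  (TF1 one-in-one-out from 0)
bond 5 stroke→J2  (C2 integral (e out))
bond 2 stroke→J3  (J2 needs exactly one f-in)
bond 6 stroke→I1  (only one flow-in slot at J3)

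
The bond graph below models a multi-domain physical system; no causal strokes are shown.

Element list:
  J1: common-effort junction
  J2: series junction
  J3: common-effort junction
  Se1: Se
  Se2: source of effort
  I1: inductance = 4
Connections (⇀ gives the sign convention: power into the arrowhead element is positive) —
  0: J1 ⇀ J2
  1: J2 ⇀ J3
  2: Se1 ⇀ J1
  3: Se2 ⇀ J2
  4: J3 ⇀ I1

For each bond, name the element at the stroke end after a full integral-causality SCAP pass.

#2 →J1  (Se1: effort source, stroke at far end)
#3 →J2  (Se2: effort source, stroke at far end)
#0 →J2  (common-e at J1 fixed by 2)
#1 →J3  (J2: last free bond brings flow in)
#4 →I1  (J3 effort already set via bond 1)

b0 →J2
b1 →J3
b2 →J1
b3 →J2
b4 →I1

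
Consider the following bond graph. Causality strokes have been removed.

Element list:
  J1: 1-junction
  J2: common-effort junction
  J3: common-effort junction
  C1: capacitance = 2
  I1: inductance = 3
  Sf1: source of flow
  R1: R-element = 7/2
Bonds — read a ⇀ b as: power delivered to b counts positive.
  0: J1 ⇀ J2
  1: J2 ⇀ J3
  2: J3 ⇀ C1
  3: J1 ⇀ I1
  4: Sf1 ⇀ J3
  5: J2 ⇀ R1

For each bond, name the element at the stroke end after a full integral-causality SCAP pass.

#4 |Sf1  (Sf1 fixes flow; stroke at Sf1)
#2 |J3  (prefer integral on C1)
#1 |J2  (common-e at J3 fixed by 2)
#0 |J1  (common-e at J2 fixed by 1)
#5 |R1  (J2 effort already set via bond 1)
#3 |I1  (J1 needs exactly one f-in)

bond 0 |J1
bond 1 |J2
bond 2 |J3
bond 3 |I1
bond 4 |Sf1
bond 5 |R1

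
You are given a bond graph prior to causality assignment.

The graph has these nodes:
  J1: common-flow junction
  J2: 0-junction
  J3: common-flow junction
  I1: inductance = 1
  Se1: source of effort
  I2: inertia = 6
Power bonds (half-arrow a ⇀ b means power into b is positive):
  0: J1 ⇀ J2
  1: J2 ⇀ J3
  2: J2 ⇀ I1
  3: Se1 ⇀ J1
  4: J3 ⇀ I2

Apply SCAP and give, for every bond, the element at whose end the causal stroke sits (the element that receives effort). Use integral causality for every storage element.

β0 →J2
β1 →J3
β2 →I1
β3 →J1
β4 →I2

#3 stroke→J1  (Se1 fixes effort; stroke away)
#0 stroke→J2  (closing 1-jn rule on J1)
#1 stroke→J3  (J2: bond 0 brought effort, rest push out)
#2 stroke→I1  (0-jn J2 has e-setter on 0)
#4 stroke→I2  (closing 1-jn rule on J3)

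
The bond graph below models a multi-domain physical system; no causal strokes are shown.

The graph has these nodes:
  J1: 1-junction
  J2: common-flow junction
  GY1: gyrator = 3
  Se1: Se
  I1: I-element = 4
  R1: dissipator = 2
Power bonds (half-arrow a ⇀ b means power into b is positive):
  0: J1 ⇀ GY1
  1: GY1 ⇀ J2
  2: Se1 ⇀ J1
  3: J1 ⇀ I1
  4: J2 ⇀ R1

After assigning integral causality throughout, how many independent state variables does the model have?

#2 |J1  (Se1 fixes effort; stroke away)
#3 |I1  (I1 outputs flow p/I1)
#0 |J1  (J1: bond 3 brought flow, rest push out)
#1 |J2  (GY GY1: same side as bond 0)
#4 |R1  (J2 needs exactly one f-in)

1  (I1 all integral)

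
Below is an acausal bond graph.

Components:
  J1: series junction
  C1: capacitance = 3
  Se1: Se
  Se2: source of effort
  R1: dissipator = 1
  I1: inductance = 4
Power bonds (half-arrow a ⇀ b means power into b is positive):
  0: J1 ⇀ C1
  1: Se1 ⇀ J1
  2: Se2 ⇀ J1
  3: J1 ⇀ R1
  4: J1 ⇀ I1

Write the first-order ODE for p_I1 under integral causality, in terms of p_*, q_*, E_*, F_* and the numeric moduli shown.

b1 stroke at J1  (Se1: effort source, stroke at far end)
b2 stroke at J1  (Se2: effort source, stroke at far end)
b0 stroke at J1  (prefer integral on C1)
b4 stroke at I1  (I1 integral (f out))
b3 stroke at J1  (1-jn J1 has f-setter on 4)

dp_I1/dt = E_Se1 + E_Se2 - p_I1/4 - q_C1/3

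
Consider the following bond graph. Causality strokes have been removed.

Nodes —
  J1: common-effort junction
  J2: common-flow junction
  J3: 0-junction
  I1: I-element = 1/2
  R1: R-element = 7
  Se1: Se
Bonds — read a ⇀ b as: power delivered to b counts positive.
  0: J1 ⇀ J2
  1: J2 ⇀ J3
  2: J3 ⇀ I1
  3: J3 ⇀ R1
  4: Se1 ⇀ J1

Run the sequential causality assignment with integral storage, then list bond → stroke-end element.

bond 0 stroke at J2
bond 1 stroke at J3
bond 2 stroke at I1
bond 3 stroke at R1
bond 4 stroke at J1

β4 →J1  (Se1 (Se) sets effort on bond)
β0 →J2  (J1 effort already set via bond 4)
β1 →J3  (J2 needs exactly one f-in)
β2 →I1  (J3 effort already set via bond 1)
β3 →R1  (J3 effort already set via bond 1)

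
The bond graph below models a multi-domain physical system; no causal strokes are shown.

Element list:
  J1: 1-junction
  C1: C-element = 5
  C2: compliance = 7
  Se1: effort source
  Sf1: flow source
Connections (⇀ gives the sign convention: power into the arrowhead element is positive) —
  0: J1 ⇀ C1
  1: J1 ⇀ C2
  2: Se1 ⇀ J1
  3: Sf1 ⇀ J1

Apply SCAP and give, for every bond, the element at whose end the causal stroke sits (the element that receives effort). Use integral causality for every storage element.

#2 stroke→J1  (Se1: effort source, stroke at far end)
#3 stroke→Sf1  (source Sf1 imposes f)
#0 stroke→J1  (J1: bond 3 brought flow, rest push out)
#1 stroke→J1  (1-jn J1 has f-setter on 3)

b0 stroke at J1
b1 stroke at J1
b2 stroke at J1
b3 stroke at Sf1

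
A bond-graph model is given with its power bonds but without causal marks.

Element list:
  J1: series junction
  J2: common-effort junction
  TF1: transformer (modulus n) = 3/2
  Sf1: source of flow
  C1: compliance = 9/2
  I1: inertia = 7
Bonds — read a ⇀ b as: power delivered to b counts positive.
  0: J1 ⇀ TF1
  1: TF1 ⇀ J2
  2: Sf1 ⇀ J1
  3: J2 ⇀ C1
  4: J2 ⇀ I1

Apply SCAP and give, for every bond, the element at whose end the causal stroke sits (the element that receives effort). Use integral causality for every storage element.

#2 stroke at Sf1  (Sf1 fixes flow; stroke at Sf1)
#0 stroke at J1  (common-f at J1 fixed by 2)
#1 stroke at TF1  (TF1: transformer flips bond 0)
#3 stroke at J2  (C1 integral (e out))
#4 stroke at I1  (J2: bond 3 brought effort, rest push out)

#0 stroke at J1
#1 stroke at TF1
#2 stroke at Sf1
#3 stroke at J2
#4 stroke at I1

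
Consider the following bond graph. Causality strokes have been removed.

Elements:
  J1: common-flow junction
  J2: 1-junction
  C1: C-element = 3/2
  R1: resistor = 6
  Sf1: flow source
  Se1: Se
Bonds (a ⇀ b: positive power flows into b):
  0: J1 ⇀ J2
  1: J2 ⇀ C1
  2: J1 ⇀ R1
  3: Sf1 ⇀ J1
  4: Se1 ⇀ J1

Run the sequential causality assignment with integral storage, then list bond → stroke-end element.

bond 0 stroke→J1
bond 1 stroke→J2
bond 2 stroke→J1
bond 3 stroke→Sf1
bond 4 stroke→J1

bond 3 stroke→Sf1  (Sf1 fixes flow; stroke at Sf1)
bond 4 stroke→J1  (Se1: effort source, stroke at far end)
bond 0 stroke→J1  (J1: bond 3 brought flow, rest push out)
bond 2 stroke→J1  (1-jn J1 has f-setter on 3)
bond 1 stroke→J2  (J2: bond 0 brought flow, rest push out)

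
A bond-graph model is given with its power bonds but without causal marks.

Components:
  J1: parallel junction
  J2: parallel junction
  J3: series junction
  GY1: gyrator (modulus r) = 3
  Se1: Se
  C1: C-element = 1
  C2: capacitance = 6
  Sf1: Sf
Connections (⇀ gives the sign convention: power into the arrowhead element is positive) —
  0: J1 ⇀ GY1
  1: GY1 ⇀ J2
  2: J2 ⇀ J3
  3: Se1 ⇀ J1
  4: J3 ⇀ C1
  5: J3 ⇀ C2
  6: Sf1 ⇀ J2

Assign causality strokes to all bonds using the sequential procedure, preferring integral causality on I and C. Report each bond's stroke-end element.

β0 stroke→GY1
β1 stroke→GY1
β2 stroke→J2
β3 stroke→J1
β4 stroke→J3
β5 stroke→J3
β6 stroke→Sf1

β3 →J1  (Se1 fixes effort; stroke away)
β6 →Sf1  (Sf1: flow source, stroke at near end)
β0 →GY1  (0-jn J1 has e-setter on 3)
β1 →GY1  (GY1: gyrator matches bond 0)
β2 →J2  (only one effort-in slot at J2)
β4 →J3  (J3: bond 2 brought flow, rest push out)
β5 →J3  (1-jn J3 has f-setter on 2)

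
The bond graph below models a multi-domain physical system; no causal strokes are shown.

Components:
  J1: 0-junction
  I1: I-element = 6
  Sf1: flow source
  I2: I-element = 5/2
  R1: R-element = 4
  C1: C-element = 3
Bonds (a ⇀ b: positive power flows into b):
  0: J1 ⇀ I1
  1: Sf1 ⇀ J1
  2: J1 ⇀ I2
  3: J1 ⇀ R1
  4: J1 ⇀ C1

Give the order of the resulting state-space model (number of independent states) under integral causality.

3  (C1, I1, I2 all integral)

bond 1 →Sf1  (source Sf1 imposes f)
bond 0 →I1  (I1 outputs flow p/I1)
bond 2 →I2  (I2 integral (f out))
bond 4 →J1  (C1 integral (e out))
bond 3 →R1  (J1: bond 4 brought effort, rest push out)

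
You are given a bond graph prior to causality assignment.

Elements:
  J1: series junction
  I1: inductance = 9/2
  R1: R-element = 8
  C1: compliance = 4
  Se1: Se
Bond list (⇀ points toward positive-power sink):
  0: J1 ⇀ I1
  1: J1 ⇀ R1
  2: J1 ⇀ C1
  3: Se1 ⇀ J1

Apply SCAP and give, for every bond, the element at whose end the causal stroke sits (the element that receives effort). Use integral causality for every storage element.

bond 3 stroke at J1  (Se1 (Se) sets effort on bond)
bond 0 stroke at I1  (I1 outputs flow p/I1)
bond 1 stroke at J1  (common-f at J1 fixed by 0)
bond 2 stroke at J1  (J1 flow already set via bond 0)

#0 →I1
#1 →J1
#2 →J1
#3 →J1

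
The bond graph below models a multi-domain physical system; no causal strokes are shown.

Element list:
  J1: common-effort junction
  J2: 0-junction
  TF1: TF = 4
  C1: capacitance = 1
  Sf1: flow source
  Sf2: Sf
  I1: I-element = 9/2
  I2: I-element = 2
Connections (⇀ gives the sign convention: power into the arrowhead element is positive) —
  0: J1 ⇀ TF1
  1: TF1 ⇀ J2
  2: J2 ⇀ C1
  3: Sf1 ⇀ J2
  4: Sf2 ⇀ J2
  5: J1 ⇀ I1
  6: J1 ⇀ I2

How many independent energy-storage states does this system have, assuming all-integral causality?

3  (C1, I1, I2 all integral)

#3 |Sf1  (Sf1 (Sf) sets flow on bond)
#4 |Sf2  (Sf2: flow source, stroke at near end)
#2 |J2  (C1 outputs effort q/C1)
#1 |TF1  (common-e at J2 fixed by 2)
#0 |J1  (TF1: transformer flips bond 1)
#5 |I1  (common-e at J1 fixed by 0)
#6 |I2  (J1 effort already set via bond 0)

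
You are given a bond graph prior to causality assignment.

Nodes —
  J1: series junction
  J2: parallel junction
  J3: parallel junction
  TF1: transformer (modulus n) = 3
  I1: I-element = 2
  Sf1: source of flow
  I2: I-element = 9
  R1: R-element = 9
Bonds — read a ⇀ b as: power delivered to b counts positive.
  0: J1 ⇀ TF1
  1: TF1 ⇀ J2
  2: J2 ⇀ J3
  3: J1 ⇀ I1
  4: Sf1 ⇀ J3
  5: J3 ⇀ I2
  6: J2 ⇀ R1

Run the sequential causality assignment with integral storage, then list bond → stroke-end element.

bond 4 stroke at Sf1  (Sf1: flow source, stroke at near end)
bond 3 stroke at I1  (I1: I, integral causality)
bond 0 stroke at J1  (J1: bond 3 brought flow, rest push out)
bond 1 stroke at TF1  (TF1: transformer flips bond 0)
bond 5 stroke at I2  (I2 integral (f out))
bond 2 stroke at J3  (only one effort-in slot at J3)
bond 6 stroke at J2  (J2 needs exactly one e-in)

#0 →J1
#1 →TF1
#2 →J3
#3 →I1
#4 →Sf1
#5 →I2
#6 →J2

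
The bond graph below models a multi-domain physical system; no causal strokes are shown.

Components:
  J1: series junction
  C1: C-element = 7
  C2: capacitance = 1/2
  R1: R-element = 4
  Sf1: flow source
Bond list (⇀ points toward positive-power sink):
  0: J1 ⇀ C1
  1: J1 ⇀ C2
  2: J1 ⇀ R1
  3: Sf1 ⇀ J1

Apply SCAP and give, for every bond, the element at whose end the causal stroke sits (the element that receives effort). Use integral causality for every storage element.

#3 stroke→Sf1  (source Sf1 imposes f)
#0 stroke→J1  (J1 flow already set via bond 3)
#1 stroke→J1  (J1: bond 3 brought flow, rest push out)
#2 stroke→J1  (J1 flow already set via bond 3)

bond 0 |J1
bond 1 |J1
bond 2 |J1
bond 3 |Sf1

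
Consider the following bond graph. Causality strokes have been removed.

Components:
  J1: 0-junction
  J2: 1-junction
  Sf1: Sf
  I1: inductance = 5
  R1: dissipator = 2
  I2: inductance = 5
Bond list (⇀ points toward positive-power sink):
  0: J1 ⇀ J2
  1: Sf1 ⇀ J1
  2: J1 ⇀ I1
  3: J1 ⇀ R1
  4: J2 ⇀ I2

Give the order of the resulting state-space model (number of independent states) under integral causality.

b1 |Sf1  (Sf1 (Sf) sets flow on bond)
b2 |I1  (I1: I, integral causality)
b4 |I2  (prefer integral on I2)
b0 |J2  (1-jn J2 has f-setter on 4)
b3 |J1  (closing 0-jn rule on J1)

2  (I1, I2 all integral)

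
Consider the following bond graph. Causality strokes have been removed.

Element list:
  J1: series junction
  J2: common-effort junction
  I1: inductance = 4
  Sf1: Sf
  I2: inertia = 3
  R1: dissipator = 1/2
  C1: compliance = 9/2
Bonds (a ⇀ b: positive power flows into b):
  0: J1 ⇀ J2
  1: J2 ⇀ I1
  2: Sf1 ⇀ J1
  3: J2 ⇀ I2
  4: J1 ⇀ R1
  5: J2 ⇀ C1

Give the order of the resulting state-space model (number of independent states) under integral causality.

3  (C1, I1, I2 all integral)

bond 2 stroke at Sf1  (Sf1: flow source, stroke at near end)
bond 0 stroke at J1  (J1: bond 2 brought flow, rest push out)
bond 4 stroke at J1  (common-f at J1 fixed by 2)
bond 1 stroke at I1  (I1: I, integral causality)
bond 3 stroke at I2  (I2 outputs flow p/I2)
bond 5 stroke at J2  (only one effort-in slot at J2)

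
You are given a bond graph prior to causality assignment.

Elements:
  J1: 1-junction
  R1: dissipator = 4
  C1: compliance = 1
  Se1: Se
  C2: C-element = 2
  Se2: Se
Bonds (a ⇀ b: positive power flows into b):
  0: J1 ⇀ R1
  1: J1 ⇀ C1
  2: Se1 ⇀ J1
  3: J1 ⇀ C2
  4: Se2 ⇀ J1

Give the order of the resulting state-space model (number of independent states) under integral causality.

#2 →J1  (Se1: effort source, stroke at far end)
#4 →J1  (Se2 (Se) sets effort on bond)
#1 →J1  (C1 outputs effort q/C1)
#3 →J1  (C2 outputs effort q/C2)
#0 →R1  (only one flow-in slot at J1)

2  (C1, C2 all integral)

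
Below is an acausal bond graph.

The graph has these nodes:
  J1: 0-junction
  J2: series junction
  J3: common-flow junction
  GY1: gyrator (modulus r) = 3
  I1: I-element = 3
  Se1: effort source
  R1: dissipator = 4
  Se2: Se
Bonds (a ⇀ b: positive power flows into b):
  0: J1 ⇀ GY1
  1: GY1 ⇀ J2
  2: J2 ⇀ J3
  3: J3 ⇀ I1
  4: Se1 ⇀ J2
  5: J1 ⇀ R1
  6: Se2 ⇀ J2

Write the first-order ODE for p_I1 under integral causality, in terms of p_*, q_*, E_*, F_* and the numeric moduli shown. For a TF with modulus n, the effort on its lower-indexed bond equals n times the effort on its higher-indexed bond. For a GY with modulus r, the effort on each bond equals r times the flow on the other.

dp_I1/dt = E_Se1 + E_Se2 - 3*p_I1/4

β4 →J2  (source Se1 imposes e)
β6 →J2  (Se2 fixes effort; stroke away)
β3 →I1  (I1: I, integral causality)
β2 →J3  (J3: bond 3 brought flow, rest push out)
β1 →J2  (J2 flow already set via bond 2)
β0 →J1  (GY1: gyrator matches bond 1)
β5 →R1  (J1: bond 0 brought effort, rest push out)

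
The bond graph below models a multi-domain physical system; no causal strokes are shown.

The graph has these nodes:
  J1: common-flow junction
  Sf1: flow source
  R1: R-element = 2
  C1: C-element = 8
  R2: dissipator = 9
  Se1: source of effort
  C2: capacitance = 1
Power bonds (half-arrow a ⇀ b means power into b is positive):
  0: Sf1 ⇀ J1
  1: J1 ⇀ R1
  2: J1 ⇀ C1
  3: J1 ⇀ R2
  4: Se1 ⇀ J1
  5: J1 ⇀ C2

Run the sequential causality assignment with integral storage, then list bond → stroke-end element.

β0 stroke→Sf1
β1 stroke→J1
β2 stroke→J1
β3 stroke→J1
β4 stroke→J1
β5 stroke→J1

b0 |Sf1  (source Sf1 imposes f)
b4 |J1  (Se1 fixes effort; stroke away)
b1 |J1  (J1: bond 0 brought flow, rest push out)
b2 |J1  (J1: bond 0 brought flow, rest push out)
b3 |J1  (1-jn J1 has f-setter on 0)
b5 |J1  (common-f at J1 fixed by 0)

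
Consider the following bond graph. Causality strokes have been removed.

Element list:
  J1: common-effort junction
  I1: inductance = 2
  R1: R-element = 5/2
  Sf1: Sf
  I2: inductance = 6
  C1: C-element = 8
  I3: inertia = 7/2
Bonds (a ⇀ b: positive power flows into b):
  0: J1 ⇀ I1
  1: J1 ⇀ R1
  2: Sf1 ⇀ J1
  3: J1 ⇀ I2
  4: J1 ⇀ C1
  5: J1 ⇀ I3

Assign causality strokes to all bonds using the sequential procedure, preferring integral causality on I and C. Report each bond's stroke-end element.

β0 |I1
β1 |R1
β2 |Sf1
β3 |I2
β4 |J1
β5 |I3

#2 stroke→Sf1  (Sf1 fixes flow; stroke at Sf1)
#0 stroke→I1  (prefer integral on I1)
#3 stroke→I2  (I2: I, integral causality)
#4 stroke→J1  (C1 integral (e out))
#1 stroke→R1  (common-e at J1 fixed by 4)
#5 stroke→I3  (0-jn J1 has e-setter on 4)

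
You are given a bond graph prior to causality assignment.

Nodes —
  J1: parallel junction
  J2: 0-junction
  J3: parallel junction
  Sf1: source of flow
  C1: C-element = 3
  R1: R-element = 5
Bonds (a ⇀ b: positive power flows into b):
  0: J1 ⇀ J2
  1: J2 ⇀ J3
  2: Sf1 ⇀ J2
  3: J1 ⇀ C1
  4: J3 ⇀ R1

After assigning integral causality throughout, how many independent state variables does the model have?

#2 stroke→Sf1  (Sf1: flow source, stroke at near end)
#3 stroke→J1  (prefer integral on C1)
#0 stroke→J2  (J1: bond 3 brought effort, rest push out)
#1 stroke→J3  (J2 effort already set via bond 0)
#4 stroke→R1  (J3 effort already set via bond 1)

1  (C1 all integral)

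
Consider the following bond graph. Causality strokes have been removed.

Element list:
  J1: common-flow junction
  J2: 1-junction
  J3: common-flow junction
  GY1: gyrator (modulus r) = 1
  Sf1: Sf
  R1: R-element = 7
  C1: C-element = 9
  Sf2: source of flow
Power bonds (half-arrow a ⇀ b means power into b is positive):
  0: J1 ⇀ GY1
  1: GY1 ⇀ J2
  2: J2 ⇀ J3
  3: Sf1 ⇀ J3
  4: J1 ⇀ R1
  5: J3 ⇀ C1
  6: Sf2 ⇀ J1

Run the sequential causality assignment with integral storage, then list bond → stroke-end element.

bond 3 stroke at Sf1  (Sf1 fixes flow; stroke at Sf1)
bond 6 stroke at Sf2  (Sf2 fixes flow; stroke at Sf2)
bond 0 stroke at J1  (J1: bond 6 brought flow, rest push out)
bond 4 stroke at J1  (1-jn J1 has f-setter on 6)
bond 2 stroke at J3  (1-jn J3 has f-setter on 3)
bond 5 stroke at J3  (J3 flow already set via bond 3)
bond 1 stroke at J2  (GY1: gyrator matches bond 0)

β0 stroke at J1
β1 stroke at J2
β2 stroke at J3
β3 stroke at Sf1
β4 stroke at J1
β5 stroke at J3
β6 stroke at Sf2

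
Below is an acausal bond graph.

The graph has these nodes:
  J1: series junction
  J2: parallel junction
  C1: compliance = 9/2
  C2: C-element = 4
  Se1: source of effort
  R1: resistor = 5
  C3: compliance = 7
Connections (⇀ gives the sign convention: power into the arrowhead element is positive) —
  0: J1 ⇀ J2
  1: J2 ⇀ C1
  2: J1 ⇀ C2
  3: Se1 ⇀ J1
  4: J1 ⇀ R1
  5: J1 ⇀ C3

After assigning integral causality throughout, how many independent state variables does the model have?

3  (C1, C2, C3 all integral)

b3 →J1  (Se1 (Se) sets effort on bond)
b1 →J2  (C1 outputs effort q/C1)
b0 →J1  (J2: bond 1 brought effort, rest push out)
b2 →J1  (C2 integral (e out))
b5 →J1  (C3 integral (e out))
b4 →R1  (J1 needs exactly one f-in)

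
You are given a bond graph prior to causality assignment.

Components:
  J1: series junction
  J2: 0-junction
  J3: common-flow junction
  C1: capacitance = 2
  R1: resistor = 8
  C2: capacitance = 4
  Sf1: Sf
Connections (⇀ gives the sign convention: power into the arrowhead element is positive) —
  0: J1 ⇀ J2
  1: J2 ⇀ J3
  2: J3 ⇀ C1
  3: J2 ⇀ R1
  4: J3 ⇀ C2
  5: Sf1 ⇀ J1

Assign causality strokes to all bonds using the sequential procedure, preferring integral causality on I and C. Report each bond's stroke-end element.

bond 5 |Sf1  (Sf1 fixes flow; stroke at Sf1)
bond 0 |J1  (J1: bond 5 brought flow, rest push out)
bond 2 |J3  (C1 outputs effort q/C1)
bond 4 |J3  (C2 outputs effort q/C2)
bond 1 |J2  (only one flow-in slot at J3)
bond 3 |R1  (J2: bond 1 brought effort, rest push out)

b0 →J1
b1 →J2
b2 →J3
b3 →R1
b4 →J3
b5 →Sf1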